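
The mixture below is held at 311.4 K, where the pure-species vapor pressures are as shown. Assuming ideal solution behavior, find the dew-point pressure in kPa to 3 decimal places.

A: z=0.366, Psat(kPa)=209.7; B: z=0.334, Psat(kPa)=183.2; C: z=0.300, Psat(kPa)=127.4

At the dew point ψ → 1, so Σzᵢ/Kᵢ = 1 with Kᵢ = Pᵢˢᵃᵗ/P ⇒ 1/P = Σzᵢ/Pᵢˢᵃᵗ.
1/P = 0.366/209.7 + 0.334/183.2 + 0.300/127.4 = 0.005923 ⇒ P = 168.825 kPa

Pdew = 168.825 kPa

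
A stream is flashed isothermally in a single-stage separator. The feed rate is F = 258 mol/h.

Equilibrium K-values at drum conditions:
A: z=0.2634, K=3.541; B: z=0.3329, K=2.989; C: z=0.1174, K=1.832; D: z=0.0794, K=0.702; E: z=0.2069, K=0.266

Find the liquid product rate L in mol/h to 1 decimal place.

L = 22.6 mol/h

Let ψ = V/F and solve Σ zᵢ(Kᵢ−1)/(1+ψ(Kᵢ−1)) = 0.
g(0) = ΣzᵢKᵢ − 1 = 1.2536 and g(1) = 1 − Σzᵢ/Kᵢ = -0.1408, so a root lies in (0, 1).
Iterate (Newton) starting at ψ = 0.45:
  ψ = 0.4500: g = 0.47864, g' = -1.0379 → ψ = 0.9112
  ψ = 0.9112: g = 0.00187, g' = -1.3770 → ψ = 0.9125
Converged at ψ = 0.9125.
Then V = ψ·F = 0.9125·258 = 235.4 mol/h and L = F − V = 22.6 mol/h.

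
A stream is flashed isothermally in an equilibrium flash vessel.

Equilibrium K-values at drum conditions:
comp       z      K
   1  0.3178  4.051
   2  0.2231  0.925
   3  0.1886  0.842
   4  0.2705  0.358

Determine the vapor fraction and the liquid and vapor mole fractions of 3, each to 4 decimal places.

ψ = 0.6144, x_3 = 0.2089, y_3 = 0.1759

Let ψ = V/F and solve Σ zᵢ(Kᵢ−1)/(1+ψ(Kᵢ−1)) = 0.
Feasibility: ΣzᵢKᵢ = 1.7494, Σzᵢ/Kᵢ = 1.2992 — both > 1, two phases present.
Newton iteration, ψ⁰ = 0.5:
  ψ = 0.5000: g = 0.07843, g' = -0.7125 → ψ = 0.6101
  ψ = 0.6101: g = 0.00289, g' = -0.6697 → ψ = 0.6144
Converged at ψ = 0.6144.
Compositions from xᵢ = zᵢ/(1+ψ(Kᵢ−1)), yᵢ = Kᵢxᵢ:
  1: x = 0.1106, y = 0.4479
  2: x = 0.2339, y = 0.2163
  3: x = 0.2089, y = 0.1759
  4: x = 0.4467, y = 0.1599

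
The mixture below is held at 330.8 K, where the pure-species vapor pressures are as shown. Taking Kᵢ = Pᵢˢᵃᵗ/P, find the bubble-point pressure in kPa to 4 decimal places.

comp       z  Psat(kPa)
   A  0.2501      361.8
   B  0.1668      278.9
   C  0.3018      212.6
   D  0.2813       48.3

Pbub = 214.7562 kPa

At the bubble point ψ → 0, so ΣzᵢKᵢ = 1 with Kᵢ = Pᵢˢᵃᵗ/P ⇒ P = ΣzᵢPᵢˢᵃᵗ.
P = 0.2501·361.8 + 0.1668·278.9 + 0.3018·212.6 + 0.2813·48.3 = 214.7562 kPa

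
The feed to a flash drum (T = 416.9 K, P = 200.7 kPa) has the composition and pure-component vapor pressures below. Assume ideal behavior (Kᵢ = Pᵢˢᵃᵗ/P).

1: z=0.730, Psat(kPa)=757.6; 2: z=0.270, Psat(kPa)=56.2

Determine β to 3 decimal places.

β = 0.917

Raoult's law: Kᵢ = Pᵢˢᵃᵗ/P = Pᵢˢᵃᵗ/200.7.
  K_1 = 757.6/200.7 = 3.77479, K_2 = 56.2/200.7 = 0.28002
Iterate (Newton) starting at β = 0.41:
  β = 0.410: g = 0.6718, g' = -1.512 → β = 0.854
  β = 0.854: g = 0.0959, g' = -1.440 → β = 0.921
  β = 0.921: g = -0.0072, g' = -1.678 → β = 0.917
Converged at β = 0.917.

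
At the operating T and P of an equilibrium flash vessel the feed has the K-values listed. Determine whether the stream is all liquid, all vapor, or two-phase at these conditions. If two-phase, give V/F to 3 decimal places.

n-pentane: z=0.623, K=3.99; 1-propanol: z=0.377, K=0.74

all vapor

ΣzᵢKᵢ = 2.765; Σzᵢ/Kᵢ = 0.666.
Since Σzᵢ/Kᵢ < 1 the mixture is above its dew point — single vapor phase.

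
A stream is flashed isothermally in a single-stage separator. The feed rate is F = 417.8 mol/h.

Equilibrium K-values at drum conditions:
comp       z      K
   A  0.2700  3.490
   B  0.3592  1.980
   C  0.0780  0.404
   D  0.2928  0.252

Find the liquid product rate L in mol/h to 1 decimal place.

L = 158.3 mol/h

Iterate (Newton) starting at β = 0.46:
  β = 0.4600: g = 0.15805, g' = -0.9610 → β = 0.6245
  β = 0.6245: g = -0.00352, g' = -1.0364 → β = 0.6211
Converged at β = 0.6211.
Then V = β·F = 0.6211·417.8 = 259.5 mol/h and L = F − V = 158.3 mol/h.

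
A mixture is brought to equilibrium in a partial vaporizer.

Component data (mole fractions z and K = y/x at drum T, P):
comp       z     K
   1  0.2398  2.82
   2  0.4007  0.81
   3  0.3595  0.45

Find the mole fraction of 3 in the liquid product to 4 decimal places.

Rachford–Rice: g(ψ) = Σ zᵢ(Kᵢ−1)/(1+ψ(Kᵢ−1)) = 0.
g(0) = ΣzᵢKᵢ − 1 = 0.1626 and g(1) = 1 − Σzᵢ/Kᵢ = -0.3786, so a root lies in (0, 1).
Newton–Raphson from ψ = 0.5:
  ψ = 0.5000: g = -0.12835, g' = -0.4423 → ψ = 0.2098
  ψ = 0.2098: g = 0.01302, g' = -0.5706 → ψ = 0.2326
  ψ = 0.2326: g = 0.00023, g' = -0.5509 → ψ = 0.2330
Converged at ψ = 0.2330.
Compositions from xᵢ = zᵢ/(1+ψ(Kᵢ−1)), yᵢ = Kᵢxᵢ:
  1: x = 0.1684, y = 0.4748
  2: x = 0.4193, y = 0.3396
  3: x = 0.4124, y = 0.1856

x_3 = 0.4124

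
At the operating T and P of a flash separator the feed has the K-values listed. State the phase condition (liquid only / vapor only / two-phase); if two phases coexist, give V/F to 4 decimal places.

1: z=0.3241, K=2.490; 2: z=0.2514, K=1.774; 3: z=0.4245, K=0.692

vapor only

ΣzᵢKᵢ = 1.5467; Σzᵢ/Kᵢ = 0.8853.
Since Σzᵢ/Kᵢ < 1 the mixture is above its dew point — single vapor phase.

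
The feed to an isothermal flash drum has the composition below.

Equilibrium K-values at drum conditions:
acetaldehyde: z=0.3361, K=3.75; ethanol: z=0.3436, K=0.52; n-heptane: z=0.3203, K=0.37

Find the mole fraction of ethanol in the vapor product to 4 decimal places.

Let β = V/F and solve Σ zᵢ(Kᵢ−1)/(1+β(Kᵢ−1)) = 0.
g(0) = ΣzᵢKᵢ − 1 = 0.5576 and g(1) = 1 − Σzᵢ/Kᵢ = -0.6161, so a root lies in (0, 1).
Newton–Raphson from β = 0.41:
  β = 0.4100: g = -0.04296, g' = -0.9154 → β = 0.3631
  β = 0.3631: g = 0.00113, g' = -0.9663 → β = 0.3642
Converged at β = 0.3642.
Compositions from xᵢ = zᵢ/(1+β(Kᵢ−1)), yᵢ = Kᵢxᵢ:
  acetaldehyde: x = 0.1679, y = 0.6297
  ethanol: x = 0.4164, y = 0.2165
  n-heptane: x = 0.4157, y = 0.1538

y_ethanol = 0.2165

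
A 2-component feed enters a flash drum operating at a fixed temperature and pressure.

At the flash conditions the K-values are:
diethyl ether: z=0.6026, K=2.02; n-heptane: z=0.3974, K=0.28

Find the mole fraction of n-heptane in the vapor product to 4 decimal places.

Rachford–Rice: g(ψ) = Σ zᵢ(Kᵢ−1)/(1+ψ(Kᵢ−1)) = 0.
g(0) = ΣzᵢKᵢ − 1 = 0.3285 and g(1) = 1 − Σzᵢ/Kᵢ = -0.7176, so a root lies in (0, 1).
Newton–Raphson from ψ = 0.5:
  ψ = 0.5000: g = -0.04002, g' = -0.7779 → ψ = 0.4486
  ψ = 0.4486: g = -0.00091, g' = -0.7446 → ψ = 0.4473
Converged at ψ = 0.4473.
Compositions from xᵢ = zᵢ/(1+ψ(Kᵢ−1)), yᵢ = Kᵢxᵢ:
  diethyl ether: x = 0.4138, y = 0.8359
  n-heptane: x = 0.5862, y = 0.1641

y_n-heptane = 0.1641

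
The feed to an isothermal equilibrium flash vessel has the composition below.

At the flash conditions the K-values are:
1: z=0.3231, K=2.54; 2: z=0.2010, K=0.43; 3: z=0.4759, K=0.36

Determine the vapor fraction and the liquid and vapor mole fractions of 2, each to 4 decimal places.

Let ψ = V/F and solve Σ zᵢ(Kᵢ−1)/(1+ψ(Kᵢ−1)) = 0.
Feasibility: ΣzᵢKᵢ = 1.0784, Σzᵢ/Kᵢ = 1.9166 — both > 1, two phases present.
Newton iteration, ψ⁰ = 0.35:
  ψ = 0.3500: g = -0.21231, g' = -0.7491 → ψ = 0.0666
  ψ = 0.0666: g = 0.01406, g' = -0.9136 → ψ = 0.0820
  ψ = 0.0820: g = 0.00016, g' = -0.8931 → ψ = 0.0822
Converged at ψ = 0.0822.
Compositions from xᵢ = zᵢ/(1+ψ(Kᵢ−1)), yᵢ = Kᵢxᵢ:
  1: x = 0.2868, y = 0.7285
  2: x = 0.2109, y = 0.0907
  3: x = 0.5023, y = 0.1808

ψ = 0.0822, x_2 = 0.2109, y_2 = 0.0907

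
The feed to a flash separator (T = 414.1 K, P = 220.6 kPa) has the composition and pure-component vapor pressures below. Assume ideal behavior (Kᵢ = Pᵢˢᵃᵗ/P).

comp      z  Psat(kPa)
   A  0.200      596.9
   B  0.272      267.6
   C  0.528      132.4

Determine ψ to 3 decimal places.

ψ = 0.415

Raoult's law: Kᵢ = Pᵢˢᵃᵗ/P = Pᵢˢᵃᵗ/220.6.
  K_A = 596.9/220.6 = 2.70580, K_B = 267.6/220.6 = 1.21306, K_C = 132.4/220.6 = 0.60018
Newton iteration, ψ⁰ = 0.5:
  ψ = 0.500: g = -0.0274, g' = -0.311 → ψ = 0.412
  ψ = 0.412: g = 0.0008, g' = -0.332 → ψ = 0.415
Converged at ψ = 0.415.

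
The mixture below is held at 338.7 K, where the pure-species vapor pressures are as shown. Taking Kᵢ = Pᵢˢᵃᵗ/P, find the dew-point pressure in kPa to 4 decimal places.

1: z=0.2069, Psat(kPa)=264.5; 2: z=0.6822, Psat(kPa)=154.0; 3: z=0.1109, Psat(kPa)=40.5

At the dew point ψ → 1, so Σzᵢ/Kᵢ = 1 with Kᵢ = Pᵢˢᵃᵗ/P ⇒ 1/P = Σzᵢ/Pᵢˢᵃᵗ.
1/P = 0.2069/264.5 + 0.6822/154.0 + 0.1109/40.5 = 0.0079504 ⇒ P = 125.7803 kPa

Pdew = 125.7803 kPa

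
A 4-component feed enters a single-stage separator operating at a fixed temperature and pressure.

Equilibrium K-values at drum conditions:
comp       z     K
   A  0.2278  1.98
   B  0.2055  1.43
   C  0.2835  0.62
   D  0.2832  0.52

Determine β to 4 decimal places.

Let β = V/F and solve Σ zᵢ(Kᵢ−1)/(1+β(Kᵢ−1)) = 0.
g(0) = ΣzᵢKᵢ − 1 = 0.0679 and g(1) = 1 − Σzᵢ/Kᵢ = -0.2606, so a root lies in (0, 1).
Newton iteration, β⁰ = 0.61:
  β = 0.6100: g = -0.12273, g' = -0.3094 → β = 0.2133
  β = 0.2133: g = -0.00308, g' = -0.3110 → β = 0.2034
Converged at β = 0.2034.

β = 0.2034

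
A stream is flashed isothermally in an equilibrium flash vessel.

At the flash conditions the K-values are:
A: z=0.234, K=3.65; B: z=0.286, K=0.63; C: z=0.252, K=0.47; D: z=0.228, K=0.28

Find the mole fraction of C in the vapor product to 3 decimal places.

y_C = 0.129

Let β = V/F and solve Σ zᵢ(Kᵢ−1)/(1+β(Kᵢ−1)) = 0.
Check two-phase: ΣzᵢKᵢ = 1.217 > 1 and Σzᵢ/Kᵢ = 1.869 > 1, so g(0) = 0.217 > 0 and g(1) = -0.869 < 0.
Newton iteration, β⁰ = 0.5:
  β = 0.500: g = -0.3013, g' = -0.783 → β = 0.115
  β = 0.115: g = 0.0436, g' = -1.229 → β = 0.150
  β = 0.150: g = 0.0021, g' = -1.116 → β = 0.152
Converged at β = 0.152.
Compositions from xᵢ = zᵢ/(1+β(Kᵢ−1)), yᵢ = Kᵢxᵢ:
  A: x = 0.167, y = 0.609
  B: x = 0.303, y = 0.191
  C: x = 0.274, y = 0.129
  D: x = 0.256, y = 0.072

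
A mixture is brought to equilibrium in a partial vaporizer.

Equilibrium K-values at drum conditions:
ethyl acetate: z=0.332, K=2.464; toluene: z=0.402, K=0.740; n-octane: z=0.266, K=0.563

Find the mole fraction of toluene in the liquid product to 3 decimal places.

Rachford–Rice: g(ψ) = Σ zᵢ(Kᵢ−1)/(1+ψ(Kᵢ−1)) = 0.
g(0) = ΣzᵢKᵢ − 1 = 0.265 and g(1) = 1 − Σzᵢ/Kᵢ = -0.150, so a root lies in (0, 1).
Newton iteration, ψ⁰ = 0.57:
  ψ = 0.570: g = -0.0126, g' = -0.339 → ψ = 0.533
Converged at ψ = 0.533.
Compositions from xᵢ = zᵢ/(1+ψ(Kᵢ−1)), yᵢ = Kᵢxᵢ:
  ethyl acetate: x = 0.186, y = 0.459
  toluene: x = 0.467, y = 0.345
  n-octane: x = 0.347, y = 0.195

x_toluene = 0.467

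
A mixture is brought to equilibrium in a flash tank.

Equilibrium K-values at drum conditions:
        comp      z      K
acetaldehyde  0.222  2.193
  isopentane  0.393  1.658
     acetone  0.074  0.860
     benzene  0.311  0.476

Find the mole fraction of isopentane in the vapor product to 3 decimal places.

Let ψ = V/F and solve Σ zᵢ(Kᵢ−1)/(1+ψ(Kᵢ−1)) = 0.
Check two-phase: ΣzᵢKᵢ = 1.350 > 1 and Σzᵢ/Kᵢ = 1.078 > 1, so g(0) = 0.350 > 0 and g(1) = -0.078 < 0.
Newton iteration, ψ⁰ = 0.5:
  ψ = 0.500: g = 0.1285, g' = -0.379 → ψ = 0.839
  ψ = 0.839: g = -0.0037, g' = -0.423 → ψ = 0.831
Converged at ψ = 0.831.
Compositions from xᵢ = zᵢ/(1+ψ(Kᵢ−1)), yᵢ = Kᵢxᵢ:
  acetaldehyde: x = 0.112, y = 0.245
  isopentane: x = 0.254, y = 0.421
  acetone: x = 0.084, y = 0.072
  benzene: x = 0.551, y = 0.262

y_isopentane = 0.421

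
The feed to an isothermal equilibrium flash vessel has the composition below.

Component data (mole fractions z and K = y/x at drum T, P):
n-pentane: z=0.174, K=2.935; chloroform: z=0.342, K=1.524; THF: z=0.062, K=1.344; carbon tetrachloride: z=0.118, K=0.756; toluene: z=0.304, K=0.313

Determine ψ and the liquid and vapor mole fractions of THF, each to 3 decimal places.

ψ = 0.466, x_THF = 0.053, y_THF = 0.072

Let ψ = V/F and solve Σ zᵢ(Kᵢ−1)/(1+ψ(Kᵢ−1)) = 0.
Check two-phase: ΣzᵢKᵢ = 1.300 > 1 and Σzᵢ/Kᵢ = 1.457 > 1, so g(0) = 0.300 > 0 and g(1) = -0.457 < 0.
Iterate (Newton) starting at ψ = 0.5:
  ψ = 0.500: g = -0.0196, g' = -0.575 → ψ = 0.466
Converged at ψ = 0.466.
Compositions from xᵢ = zᵢ/(1+ψ(Kᵢ−1)), yᵢ = Kᵢxᵢ:
  n-pentane: x = 0.092, y = 0.269
  chloroform: x = 0.275, y = 0.419
  THF: x = 0.053, y = 0.072
  carbon tetrachloride: x = 0.133, y = 0.101
  toluene: x = 0.447, y = 0.140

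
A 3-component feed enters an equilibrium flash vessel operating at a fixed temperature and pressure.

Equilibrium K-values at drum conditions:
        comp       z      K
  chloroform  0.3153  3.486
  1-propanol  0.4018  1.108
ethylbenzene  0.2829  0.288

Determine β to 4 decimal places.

β = 0.6049

Let β = V/F and solve Σ zᵢ(Kᵢ−1)/(1+β(Kᵢ−1)) = 0.
Feasibility: ΣzᵢKᵢ = 1.6258, Σzᵢ/Kᵢ = 1.4354 — both > 1, two phases present.
Iterate (Newton) starting at β = 0.5:
  β = 0.5000: g = 0.07786, g' = -0.7373 → β = 0.6056
  β = 0.6056: g = -0.00054, g' = -0.7578 → β = 0.6049
Converged at β = 0.6049.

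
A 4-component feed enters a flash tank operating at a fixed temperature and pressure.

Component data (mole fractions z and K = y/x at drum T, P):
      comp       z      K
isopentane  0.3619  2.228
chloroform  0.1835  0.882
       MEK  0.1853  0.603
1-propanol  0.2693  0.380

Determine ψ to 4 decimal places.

ψ = 0.3282

Let ψ = V/F and solve Σ zᵢ(Kᵢ−1)/(1+ψ(Kᵢ−1)) = 0.
g(0) = ΣzᵢKᵢ − 1 = 0.1822 and g(1) = 1 − Σzᵢ/Kᵢ = -0.3865, so a root lies in (0, 1).
Newton–Raphson from ψ = 0.56:
  ψ = 0.5600: g = -0.11022, g' = -0.4857 → ψ = 0.3331
  ψ = 0.3331: g = -0.00233, g' = -0.4808 → ψ = 0.3282
Converged at ψ = 0.3282.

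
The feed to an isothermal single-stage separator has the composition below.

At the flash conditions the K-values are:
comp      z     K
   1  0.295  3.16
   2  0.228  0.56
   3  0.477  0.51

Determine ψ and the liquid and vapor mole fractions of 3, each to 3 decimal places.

ψ = 0.296, x_3 = 0.558, y_3 = 0.285

Material balance + equilibrium reduce to Σ zᵢ(Kᵢ−1)/(1+ψ(Kᵢ−1)) = 0.
g(0) = ΣzᵢKᵢ − 1 = 0.303 and g(1) = 1 − Σzᵢ/Kᵢ = -0.436, so a root lies in (0, 1).
Iterate (Newton) starting at ψ = 0.3:
  ψ = 0.300: g = -0.0029, g' = -0.723 → ψ = 0.296
Converged at ψ = 0.296.
Compositions from xᵢ = zᵢ/(1+ψ(Kᵢ−1)), yᵢ = Kᵢxᵢ:
  1: x = 0.180, y = 0.569
  2: x = 0.262, y = 0.147
  3: x = 0.558, y = 0.285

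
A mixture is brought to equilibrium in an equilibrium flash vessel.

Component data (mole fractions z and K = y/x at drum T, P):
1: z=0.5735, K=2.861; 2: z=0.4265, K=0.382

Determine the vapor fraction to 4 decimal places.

Let ψ = V/F and solve Σ zᵢ(Kᵢ−1)/(1+ψ(Kᵢ−1)) = 0.
g(0) = ΣzᵢKᵢ − 1 = 0.8037 and g(1) = 1 − Σzᵢ/Kᵢ = -0.3169, so a root lies in (0, 1).
Binary case is linear: z₁(K₁−1)(1+ψ(K₂−1)) + z₂(K₂−1)(1+ψ(K₁−1)) = 0
⇒ ψ = [z₁(K₁−1)+z₂(K₂−1)] / [−(K₁−1)(K₂−1)] = 0.80371/1.15010 = 0.6988

ψ = 0.6988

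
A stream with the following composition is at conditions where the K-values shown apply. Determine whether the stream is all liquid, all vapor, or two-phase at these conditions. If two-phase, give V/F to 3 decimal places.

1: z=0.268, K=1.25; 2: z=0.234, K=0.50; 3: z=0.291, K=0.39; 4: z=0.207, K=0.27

all liquid

ΣzᵢKᵢ = 0.621; Σzᵢ/Kᵢ = 2.195.
Since ΣzᵢKᵢ < 1 the mixture is below its bubble point — single liquid phase.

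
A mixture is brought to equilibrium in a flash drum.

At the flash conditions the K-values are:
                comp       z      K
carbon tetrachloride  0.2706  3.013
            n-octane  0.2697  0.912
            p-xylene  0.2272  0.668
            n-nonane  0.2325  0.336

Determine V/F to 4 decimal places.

V/F = 0.3648

Material balance + equilibrium reduce to Σ zᵢ(Kᵢ−1)/(1+V/F(Kᵢ−1)) = 0.
Feasibility: ΣzᵢKᵢ = 1.2912, Σzᵢ/Kᵢ = 1.4176 — both > 1, two phases present.
Newton–Raphson from V/F = 0.5:
  V/F = 0.5000: g = -0.07490, g' = -0.5404 → V/F = 0.3614
  V/F = 0.3614: g = 0.00198, g' = -0.5795 → V/F = 0.3648
Converged at V/F = 0.3648.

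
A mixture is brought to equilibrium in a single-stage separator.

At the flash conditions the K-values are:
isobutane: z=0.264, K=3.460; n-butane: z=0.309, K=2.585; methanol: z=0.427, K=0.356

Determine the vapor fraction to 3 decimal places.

ψ = 0.669

Material balance + equilibrium reduce to Σ zᵢ(Kᵢ−1)/(1+ψ(Kᵢ−1)) = 0.
g(0) = ΣzᵢKᵢ − 1 = 0.864 and g(1) = 1 − Σzᵢ/Kᵢ = -0.395, so a root lies in (0, 1).
Iterate (Newton) starting at ψ = 0.62:
  ψ = 0.620: g = 0.0464, g' = -0.939 → ψ = 0.669
Converged at ψ = 0.669.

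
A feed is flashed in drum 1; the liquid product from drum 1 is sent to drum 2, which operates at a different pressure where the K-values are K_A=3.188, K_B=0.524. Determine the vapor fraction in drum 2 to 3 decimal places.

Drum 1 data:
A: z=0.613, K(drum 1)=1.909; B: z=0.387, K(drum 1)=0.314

V/F (drum 2) = 0.643

Drum 1:
Rachford–Rice: g(ψ₁) = Σ zᵢ(Kᵢ−1)/(1+ψ₁(Kᵢ−1)) = 0.
Check two-phase: ΣzᵢKᵢ = 1.292 > 1 and Σzᵢ/Kᵢ = 1.554 > 1, so g(0) = 0.292 > 0 and g(1) = -0.554 < 0.
Iterate (Newton) starting at ψ₁ = 0.55:
  ψ₁ = 0.550: g = -0.0548, g' = -0.695 → ψ₁ = 0.471
  ψ₁ = 0.471: g = -0.0021, g' = -0.646 → ψ₁ = 0.468
Converged at ψ₁ = 0.468.
Drum-1 compositions:
  A: x = 0.430, y = 0.821
  B: x = 0.570, y = 0.179
Drum-2 feed = drum-1 liquid: z₂ = (0.4301, 0.5699).
Drum 2:
Binary case is linear: z₁(K₁−1)(1+ψ₂(K₂−1)) + z₂(K₂−1)(1+ψ₂(K₁−1)) = 0
⇒ ψ₂ = [z₁(K₁−1)+z₂(K₂−1)] / [−(K₁−1)(K₂−1)] = 0.6698/1.0415 = 0.643
  A: x = 0.179, y = 0.570
  B: x = 0.821, y = 0.430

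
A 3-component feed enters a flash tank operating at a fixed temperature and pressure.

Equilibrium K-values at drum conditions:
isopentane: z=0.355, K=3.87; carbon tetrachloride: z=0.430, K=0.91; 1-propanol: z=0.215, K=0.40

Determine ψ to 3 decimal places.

Let ψ = V/F and solve Σ zᵢ(Kᵢ−1)/(1+ψ(Kᵢ−1)) = 0.
Check two-phase: ΣzᵢKᵢ = 1.851 > 1 and Σzᵢ/Kᵢ = 1.102 > 1, so g(0) = 0.851 > 0 and g(1) = -0.102 < 0.
Newton iteration, ψ⁰ = 0.5:
  ψ = 0.500: g = 0.1936, g' = -0.655 → ψ = 0.796
  ψ = 0.796: g = 0.0218, g' = -0.559 → ψ = 0.835
  ψ = 0.835: g = -0.0002, g' = -0.568 → ψ = 0.834
Converged at ψ = 0.834.

ψ = 0.834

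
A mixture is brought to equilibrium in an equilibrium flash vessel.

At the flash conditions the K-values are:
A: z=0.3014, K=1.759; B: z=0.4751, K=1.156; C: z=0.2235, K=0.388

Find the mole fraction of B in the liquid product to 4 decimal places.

Material balance + equilibrium reduce to Σ zᵢ(Kᵢ−1)/(1+ψ(Kᵢ−1)) = 0.
g(0) = ΣzᵢKᵢ − 1 = 0.1661 and g(1) = 1 − Σzᵢ/Kᵢ = -0.1584, so a root lies in (0, 1).
Newton–Raphson from ψ = 0.47:
  ψ = 0.4700: g = 0.04565, g' = -0.2693 → ψ = 0.6395
  ψ = 0.6395: g = -0.00334, g' = -0.3142 → ψ = 0.6289
  ψ = 0.6289: g = -0.00002, g' = -0.3104 → ψ = 0.6288
Converged at ψ = 0.6288.
Compositions from xᵢ = zᵢ/(1+ψ(Kᵢ−1)), yᵢ = Kᵢxᵢ:
  A: x = 0.2040, y = 0.3589
  B: x = 0.4327, y = 0.5002
  C: x = 0.3633, y = 0.1410

x_B = 0.4327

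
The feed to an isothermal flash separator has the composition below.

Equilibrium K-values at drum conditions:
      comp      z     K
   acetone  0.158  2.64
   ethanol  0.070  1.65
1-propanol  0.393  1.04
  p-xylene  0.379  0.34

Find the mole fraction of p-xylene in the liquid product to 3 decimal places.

Rachford–Rice: g(ψ) = Σ zᵢ(Kᵢ−1)/(1+ψ(Kᵢ−1)) = 0.
Check two-phase: ΣzᵢKᵢ = 1.070 > 1 and Σzᵢ/Kᵢ = 1.595 > 1, so g(0) = 0.070 > 0 and g(1) = -0.595 < 0.
Iterate (Newton) starting at ψ = 0.5:
  ψ = 0.500: g = -0.1812, g' = -0.514 → ψ = 0.147
  ψ = 0.147: g = -0.0111, g' = -0.504 → ψ = 0.125
Converged at ψ = 0.125.
Compositions from xᵢ = zᵢ/(1+ψ(Kᵢ−1)), yᵢ = Kᵢxᵢ:
  acetone: x = 0.131, y = 0.346
  ethanol: x = 0.065, y = 0.107
  1-propanol: x = 0.391, y = 0.407
  p-xylene: x = 0.413, y = 0.140

x_p-xylene = 0.413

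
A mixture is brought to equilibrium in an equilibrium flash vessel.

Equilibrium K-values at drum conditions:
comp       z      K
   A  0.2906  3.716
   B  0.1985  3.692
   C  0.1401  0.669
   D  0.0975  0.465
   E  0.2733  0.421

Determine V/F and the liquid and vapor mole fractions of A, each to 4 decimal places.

Material balance + equilibrium reduce to Σ zᵢ(Kᵢ−1)/(1+V/F(Kᵢ−1)) = 0.
Feasibility: ΣzᵢKᵢ = 2.0669, Σzᵢ/Kᵢ = 1.2002 — both > 1, two phases present.
Newton–Raphson from V/F = 0.64:
  V/F = 0.6400: g = 0.09493, g' = -0.8004 → V/F = 0.7586
  V/F = 0.7586: g = 0.00165, g' = -0.7821 → V/F = 0.7607
Converged at V/F = 0.7607.
Compositions from xᵢ = zᵢ/(1+V/F(Kᵢ−1)), yᵢ = Kᵢxᵢ:
  A: x = 0.0948, y = 0.3522
  B: x = 0.0651, y = 0.2405
  C: x = 0.1872, y = 0.1253
  D: x = 0.1644, y = 0.0765
  E: x = 0.4884, y = 0.2056

V/F = 0.7607, x_A = 0.0948, y_A = 0.3522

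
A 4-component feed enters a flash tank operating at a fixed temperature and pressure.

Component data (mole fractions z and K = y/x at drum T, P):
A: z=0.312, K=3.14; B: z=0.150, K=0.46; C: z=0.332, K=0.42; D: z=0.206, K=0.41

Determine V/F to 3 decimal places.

Rachford–Rice: g(V/F) = Σ zᵢ(Kᵢ−1)/(1+V/F(Kᵢ−1)) = 0.
Check two-phase: ΣzᵢKᵢ = 1.273 > 1 and Σzᵢ/Kᵢ = 1.718 > 1, so g(0) = 0.273 > 0 and g(1) = -0.718 < 0.
Iterate (Newton) starting at V/F = 0.5:
  V/F = 0.500: g = -0.2320, g' = -0.781 → V/F = 0.203
  V/F = 0.203: g = 0.0181, g' = -0.986 → V/F = 0.221
  V/F = 0.221: g = 0.0003, g' = -0.956 → V/F = 0.222
Converged at V/F = 0.222.

V/F = 0.222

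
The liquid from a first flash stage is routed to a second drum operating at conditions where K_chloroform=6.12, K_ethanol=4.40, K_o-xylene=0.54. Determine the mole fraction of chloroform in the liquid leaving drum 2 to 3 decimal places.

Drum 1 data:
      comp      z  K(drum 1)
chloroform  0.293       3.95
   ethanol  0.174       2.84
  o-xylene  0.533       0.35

x_chloroform (drum 2) = 0.050

Drum 1:
Let ψ₁ = V/F and solve Σ zᵢ(Kᵢ−1)/(1+ψ₁(Kᵢ−1)) = 0.
Feasibility: ΣzᵢKᵢ = 1.838, Σzᵢ/Kᵢ = 1.658 — both > 1, two phases present.
Newton–Raphson from ψ₁ = 0.5:
  ψ₁ = 0.500: g = 0.0027, g' = -1.070 → ψ₁ = 0.503
Converged at ψ₁ = 0.503.
Drum-1 compositions:
  chloroform: x = 0.118, y = 0.466
  ethanol: x = 0.090, y = 0.257
  o-xylene: x = 0.792, y = 0.277
Drum-2 feed = drum-1 liquid: z₂ = (0.1180, 0.0904, 0.7916).
Drum 2:
Let ψ₂ = V/F and solve Σ zᵢ(Kᵢ−1)/(1+ψ₂(Kᵢ−1)) = 0.
Check two-phase: ΣzᵢKᵢ = 1.548 > 1 and Σzᵢ/Kᵢ = 1.506 > 1, so g(0) = 0.548 > 0 and g(1) = -0.506 < 0.
Newton iteration, ψ₂⁰ = 0.42:
  ψ₂ = 0.420: g = -0.1329, g' = -0.746 → ψ₂ = 0.242
  ψ₂ = 0.242: g = 0.0289, g' = -1.144 → ψ₂ = 0.267
  ψ₂ = 0.267: g = 0.0011, g' = -1.057 → ψ₂ = 0.268
Converged at ψ₂ = 0.268.
  chloroform: x = 0.050, y = 0.304
  ethanol: x = 0.047, y = 0.208
  o-xylene: x = 0.903, y = 0.488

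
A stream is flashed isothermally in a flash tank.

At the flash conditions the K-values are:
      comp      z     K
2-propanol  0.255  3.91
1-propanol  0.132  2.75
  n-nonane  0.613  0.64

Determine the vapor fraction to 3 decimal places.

ψ = 0.822

Material balance + equilibrium reduce to Σ zᵢ(Kᵢ−1)/(1+ψ(Kᵢ−1)) = 0.
Check two-phase: ΣzᵢKᵢ = 1.752 > 1 and Σzᵢ/Kᵢ = 1.071 > 1, so g(0) = 0.752 > 0 and g(1) = -0.071 < 0.
Newton–Raphson from ψ = 0.5:
  ψ = 0.500: g = 0.1563, g' = -0.591 → ψ = 0.764
  ψ = 0.764: g = 0.0245, g' = -0.433 → ψ = 0.821
  ψ = 0.821: g = 0.0005, g' = -0.416 → ψ = 0.822
Converged at ψ = 0.822.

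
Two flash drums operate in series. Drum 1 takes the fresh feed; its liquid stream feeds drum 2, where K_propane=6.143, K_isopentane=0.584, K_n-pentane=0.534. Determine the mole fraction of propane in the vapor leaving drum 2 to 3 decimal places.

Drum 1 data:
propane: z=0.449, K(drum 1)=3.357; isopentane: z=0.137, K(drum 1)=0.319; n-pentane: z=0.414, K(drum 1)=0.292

Drum 1:
Newton–Raphson from ψ₁ = 0.5:
  ψ₁ = 0.500: g = -0.1094, g' = -1.169 → ψ₁ = 0.406
Converged at ψ₁ = 0.406.
Drum-1 compositions:
  propane: x = 0.229, y = 0.770
  isopentane: x = 0.189, y = 0.060
  n-pentane: x = 0.581, y = 0.170
Drum-2 feed = drum-1 liquid: z₂ = (0.2293, 0.1894, 0.5812).
Drum 2:
Rachford–Rice: g(ψ₂) = Σ zᵢ(Kᵢ−1)/(1+ψ₂(Kᵢ−1)) = 0.
g(0) = ΣzᵢKᵢ − 1 = 0.830 and g(1) = 1 − Σzᵢ/Kᵢ = -0.450, so a root lies in (0, 1).
Newton–Raphson from ψ₂ = 0.68:
  ψ₂ = 0.680: g = -0.2441, g' = -0.634 → ψ₂ = 0.295
  ψ₂ = 0.295: g = 0.0647, g' = -1.170 → ψ₂ = 0.350
  ψ₂ = 0.350: g = 0.0050, g' = -0.998 → ψ₂ = 0.355
Converged at ψ₂ = 0.355.
  propane: x = 0.081, y = 0.498
  isopentane: x = 0.222, y = 0.130
  n-pentane: x = 0.697, y = 0.372

y_propane (drum 2) = 0.498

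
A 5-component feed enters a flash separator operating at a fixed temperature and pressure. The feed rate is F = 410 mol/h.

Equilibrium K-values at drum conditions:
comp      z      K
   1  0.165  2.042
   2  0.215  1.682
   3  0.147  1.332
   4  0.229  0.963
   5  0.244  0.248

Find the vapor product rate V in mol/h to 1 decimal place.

V = 171.8 mol/h

Rachford–Rice: g(V/F) = Σ zᵢ(Kᵢ−1)/(1+V/F(Kᵢ−1)) = 0.
g(0) = ΣzᵢKᵢ − 1 = 0.175 and g(1) = 1 − Σzᵢ/Kᵢ = -0.541, so a root lies in (0, 1).
Newton iteration, V/F⁰ = 0.5:
  V/F = 0.500: g = -0.0384, g' = -0.500 → V/F = 0.423
  V/F = 0.423: g = -0.0018, g' = -0.456 → V/F = 0.419
Converged at V/F = 0.419.
Then V = V/F·F = 0.4191·410 = 171.8 mol/h and L = F − V = 238.2 mol/h.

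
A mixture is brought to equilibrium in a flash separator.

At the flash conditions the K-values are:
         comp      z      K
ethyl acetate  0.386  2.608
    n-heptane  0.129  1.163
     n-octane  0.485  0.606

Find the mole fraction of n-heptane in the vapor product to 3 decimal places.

y_n-heptane = 0.132

Let ψ = V/F and solve Σ zᵢ(Kᵢ−1)/(1+ψ(Kᵢ−1)) = 0.
Check two-phase: ΣzᵢKᵢ = 1.451 > 1 and Σzᵢ/Kᵢ = 1.059 > 1, so g(0) = 0.451 > 0 and g(1) = -0.059 < 0.
Newton–Raphson from ψ = 0.63:
  ψ = 0.630: g = 0.0732, g' = -0.382 → ψ = 0.822
  ψ = 0.822: g = 0.0034, g' = -0.353 → ψ = 0.831
Converged at ψ = 0.831.
Compositions from xᵢ = zᵢ/(1+ψ(Kᵢ−1)), yᵢ = Kᵢxᵢ:
  ethyl acetate: x = 0.165, y = 0.431
  n-heptane: x = 0.114, y = 0.132
  n-octane: x = 0.721, y = 0.437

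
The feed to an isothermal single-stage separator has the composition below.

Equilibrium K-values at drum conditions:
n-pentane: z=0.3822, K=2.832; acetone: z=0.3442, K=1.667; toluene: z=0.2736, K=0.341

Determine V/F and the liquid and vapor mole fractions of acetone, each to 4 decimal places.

V/F = 0.8618, x_acetone = 0.2186, y_acetone = 0.3643

Material balance + equilibrium reduce to Σ zᵢ(Kᵢ−1)/(1+V/F(Kᵢ−1)) = 0.
Check two-phase: ΣzᵢKᵢ = 1.7495 > 1 and Σzᵢ/Kᵢ = 1.1438 > 1, so g(0) = 0.7495 > 0 and g(1) = -0.1438 < 0.
Iterate (Newton) starting at V/F = 0.51:
  V/F = 0.5100: g = 0.26171, g' = -0.6977 → V/F = 0.8851
  V/F = 0.8851: g = -0.02125, g' = -0.9315 → V/F = 0.8623
  V/F = 0.8623: g = -0.00046, g' = -0.8919 → V/F = 0.8618
Converged at V/F = 0.8618.
Compositions from xᵢ = zᵢ/(1+V/F(Kᵢ−1)), yᵢ = Kᵢxᵢ:
  n-pentane: x = 0.1482, y = 0.4197
  acetone: x = 0.2186, y = 0.3643
  toluene: x = 0.6332, y = 0.2159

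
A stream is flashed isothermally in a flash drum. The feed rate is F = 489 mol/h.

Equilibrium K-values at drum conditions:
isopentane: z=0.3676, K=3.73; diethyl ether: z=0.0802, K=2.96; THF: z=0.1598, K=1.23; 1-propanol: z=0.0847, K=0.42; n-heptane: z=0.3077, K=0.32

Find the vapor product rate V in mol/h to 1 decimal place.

V = 322.4 mol/h

Let β = V/F and solve Σ zᵢ(Kᵢ−1)/(1+β(Kᵢ−1)) = 0.
Check two-phase: ΣzᵢKᵢ = 1.9391 > 1 and Σzᵢ/Kᵢ = 1.4188 > 1, so g(0) = 0.9391 > 0 and g(1) = -0.4188 < 0.
Newton iteration, β⁰ = 0.56:
  β = 0.5600: g = 0.09368, g' = -0.9387 → β = 0.6598
  β = 0.6598: g = -0.00038, g' = -0.9569 → β = 0.6594
Converged at β = 0.6594.
Then V = β·F = 0.6594·489 = 322.4 mol/h and L = F − V = 166.6 mol/h.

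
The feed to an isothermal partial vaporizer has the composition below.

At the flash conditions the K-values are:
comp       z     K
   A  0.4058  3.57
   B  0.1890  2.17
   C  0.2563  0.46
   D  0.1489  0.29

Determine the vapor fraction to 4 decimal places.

ψ = 0.7661

Newton–Raphson from ψ = 0.5:
  ψ = 0.5000: g = 0.24243, g' = -0.9370 → ψ = 0.7587
  ψ = 0.7587: g = 0.00703, g' = -0.9478 → ψ = 0.7662
  ψ = 0.7662: g = -0.00002, g' = -0.9544 → ψ = 0.7661
Converged at ψ = 0.7661.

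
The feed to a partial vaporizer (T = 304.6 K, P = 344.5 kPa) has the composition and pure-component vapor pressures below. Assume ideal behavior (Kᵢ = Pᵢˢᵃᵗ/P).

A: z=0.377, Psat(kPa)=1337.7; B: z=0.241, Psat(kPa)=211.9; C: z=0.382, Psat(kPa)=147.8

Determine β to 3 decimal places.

Raoult's law: Kᵢ = Pᵢˢᵃᵗ/P = Pᵢˢᵃᵗ/344.5.
  K_A = 1337.7/344.5 = 3.88302, K_B = 211.9/344.5 = 0.61509, K_C = 147.8/344.5 = 0.42903
Material balance + equilibrium reduce to Σ zᵢ(Kᵢ−1)/(1+β(Kᵢ−1)) = 0.
Feasibility: ΣzᵢKᵢ = 1.776, Σzᵢ/Kᵢ = 1.379 — both > 1, two phases present.
Newton iteration, β⁰ = 0.55:
  β = 0.550: g = -0.0153, g' = -0.791 → β = 0.531
Converged at β = 0.531.

β = 0.531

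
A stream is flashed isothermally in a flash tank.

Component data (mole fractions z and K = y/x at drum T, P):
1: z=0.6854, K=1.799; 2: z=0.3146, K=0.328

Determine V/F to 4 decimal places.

Material balance + equilibrium reduce to Σ zᵢ(Kᵢ−1)/(1+V/F(Kᵢ−1)) = 0.
Feasibility: ΣzᵢKᵢ = 1.3362, Σzᵢ/Kᵢ = 1.3401 — both > 1, two phases present.
Iterate (Newton) starting at V/F = 0.31:
  V/F = 0.3100: g = 0.17188, g' = -0.5077 → V/F = 0.6485
  V/F = 0.6485: g = -0.01399, g' = -0.6361 → V/F = 0.6265
  V/F = 0.6265: g = -0.00020, g' = -0.6181 → V/F = 0.6262
Converged at V/F = 0.6262.

V/F = 0.6262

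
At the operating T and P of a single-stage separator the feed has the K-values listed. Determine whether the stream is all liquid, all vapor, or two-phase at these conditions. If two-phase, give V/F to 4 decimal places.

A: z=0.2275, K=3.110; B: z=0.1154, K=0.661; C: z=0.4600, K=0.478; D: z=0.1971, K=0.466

ΣzᵢKᵢ = 1.0955; Σzᵢ/Kᵢ = 1.6330.
Both exceed 1, so a two-phase solution exists.
Material balance + equilibrium reduce to Σ zᵢ(Kᵢ−1)/(1+ψ(Kᵢ−1)) = 0.
Iterate (Newton) starting at ψ = 0.42:
  ψ = 0.4200: g = -0.23435, g' = -0.6017 → ψ = 0.0305
  ψ = 0.0305: g = 0.06042, g' = -1.0950 → ψ = 0.0857
  ψ = 0.0857: g = 0.00453, g' = -0.9395 → ψ = 0.0906
Converged at ψ = 0.0906.

two-phase, V/F = 0.0906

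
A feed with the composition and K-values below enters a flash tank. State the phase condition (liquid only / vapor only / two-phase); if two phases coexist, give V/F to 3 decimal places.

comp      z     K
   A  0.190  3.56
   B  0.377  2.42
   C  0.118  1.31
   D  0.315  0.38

ΣzᵢKᵢ = 1.863; Σzᵢ/Kᵢ = 1.128.
Both exceed 1, so a two-phase solution exists.
Iterate (Newton) starting at ψ = 0.5:
  ψ = 0.500: g = 0.2750, g' = -0.762 → ψ = 0.861
  ψ = 0.861: g = 0.0028, g' = -0.839 → ψ = 0.864
Converged at ψ = 0.864.

two-phase, V/F = 0.864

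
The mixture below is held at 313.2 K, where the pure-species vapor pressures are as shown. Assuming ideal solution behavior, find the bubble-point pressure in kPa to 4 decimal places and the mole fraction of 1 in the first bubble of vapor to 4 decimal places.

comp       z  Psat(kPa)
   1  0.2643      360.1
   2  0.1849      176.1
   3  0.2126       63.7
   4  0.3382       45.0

At the bubble point ψ → 0, so ΣzᵢKᵢ = 1 with Kᵢ = Pᵢˢᵃᵗ/P ⇒ P = ΣzᵢPᵢˢᵃᵗ.
P = 0.2643·360.1 + 0.1849·176.1 + 0.2126·63.7 + 0.3382·45.0 = 156.4969 kPa
yᵢ = zᵢPᵢˢᵃᵗ/P ⇒ y_1 = 0.2643·360.1/156.4969 = 0.6082

Pbub = 156.4969 kPa, y_1 = 0.6082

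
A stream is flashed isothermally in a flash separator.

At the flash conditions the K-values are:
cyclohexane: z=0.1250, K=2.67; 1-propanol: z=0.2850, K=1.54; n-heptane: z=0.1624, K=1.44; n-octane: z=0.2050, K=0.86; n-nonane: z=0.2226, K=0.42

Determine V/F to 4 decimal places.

Rachford–Rice: g(V/F) = Σ zᵢ(Kᵢ−1)/(1+V/F(Kᵢ−1)) = 0.
Check two-phase: ΣzᵢKᵢ = 1.2763 > 1 and Σzᵢ/Kᵢ = 1.1130 > 1, so g(0) = 0.2763 > 0 and g(1) = -0.1130 < 0.
Newton–Raphson from V/F = 0.33:
  V/F = 0.3300: g = 0.13784, g' = -0.3477 → V/F = 0.7265
  V/F = 0.7265: g = 0.00394, g' = -0.3607 → V/F = 0.7374
  V/F = 0.7374: g = -0.00002, g' = -0.3641 → V/F = 0.7373
Converged at V/F = 0.7373.

V/F = 0.7373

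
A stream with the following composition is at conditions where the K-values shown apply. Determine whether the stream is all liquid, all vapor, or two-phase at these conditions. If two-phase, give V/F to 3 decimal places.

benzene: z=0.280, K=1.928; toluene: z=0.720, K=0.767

two-phase, V/F = 0.426

ΣzᵢKᵢ = 1.092; Σzᵢ/Kᵢ = 1.084.
Both exceed 1, so a two-phase solution exists.
Rachford–Rice: g(ψ) = Σ zᵢ(Kᵢ−1)/(1+ψ(Kᵢ−1)) = 0.
Binary case is linear: z₁(K₁−1)(1+ψ(K₂−1)) + z₂(K₂−1)(1+ψ(K₁−1)) = 0
⇒ ψ = [z₁(K₁−1)+z₂(K₂−1)] / [−(K₁−1)(K₂−1)] = 0.0921/0.2162 = 0.426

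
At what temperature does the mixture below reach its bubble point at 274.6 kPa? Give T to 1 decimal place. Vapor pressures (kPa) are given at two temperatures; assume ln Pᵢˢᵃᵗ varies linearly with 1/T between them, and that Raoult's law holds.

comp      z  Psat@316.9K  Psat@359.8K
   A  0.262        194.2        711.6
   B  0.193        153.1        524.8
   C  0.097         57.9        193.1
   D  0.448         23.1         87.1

T = 351.3 K

Bubble-point temperature: ΣzᵢPᵢˢᵃᵗ(T) = P. Interpolate ln Pᵢˢᵃᵗ = aᵢ + bᵢ/T.
  T = 316.9 K: ΣzᵢPᵢˢᵃᵗ = 96.39 kPa
  T = 359.8 K: ΣzᵢPᵢˢᵃᵗ = 345.48 kPa
  T = 338.4 K: ΣzᵢPᵢˢᵃᵗ = 190.27 kPa
  T = 349.1 K: ΣzᵢPᵢˢᵃᵗ = 258.73 kPa
  T = 354.5 K: ΣzᵢPᵢˢᵃᵗ = 300.03 kPa
  T = 351.8 K: ΣzᵢPᵢˢᵃᵗ = 278.77 kPa
  T = 350.5 K: ΣzᵢPᵢˢᵃᵗ = 268.98 kPa
  T = 351.1 K: ΣzᵢPᵢˢᵃᵗ = 273.46 kPa
Interpolating between 351.1 K and 351.8 K gives T ≈ 351.3 K.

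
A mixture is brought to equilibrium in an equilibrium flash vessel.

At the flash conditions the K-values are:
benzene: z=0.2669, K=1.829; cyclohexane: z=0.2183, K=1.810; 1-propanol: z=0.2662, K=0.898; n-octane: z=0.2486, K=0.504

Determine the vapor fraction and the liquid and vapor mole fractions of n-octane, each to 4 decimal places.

Newton iteration, ψ⁰ = 0.5:
  ψ = 0.5000: g = 0.08969, g' = -0.2755 → ψ = 0.8256
  ψ = 0.8256: g = -0.00115, g' = -0.2948 → ψ = 0.8217
Converged at ψ = 0.8217.
Compositions from xᵢ = zᵢ/(1+ψ(Kᵢ−1)), yᵢ = Kᵢxᵢ:
  benzene: x = 0.1588, y = 0.2904
  cyclohexane: x = 0.1311, y = 0.2372
  1-propanol: x = 0.2906, y = 0.2609
  n-octane: x = 0.4196, y = 0.2115

ψ = 0.8217, x_n-octane = 0.4196, y_n-octane = 0.2115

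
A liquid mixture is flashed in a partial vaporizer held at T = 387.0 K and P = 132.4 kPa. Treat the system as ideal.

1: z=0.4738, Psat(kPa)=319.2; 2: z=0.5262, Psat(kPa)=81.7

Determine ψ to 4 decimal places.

ψ = 0.8643

Raoult's law: Kᵢ = Pᵢˢᵃᵗ/P = Pᵢˢᵃᵗ/132.4.
  K_1 = 319.2/132.4 = 2.410876, K_2 = 81.7/132.4 = 0.617069
Material balance + equilibrium reduce to Σ zᵢ(Kᵢ−1)/(1+ψ(Kᵢ−1)) = 0.
Check two-phase: ΣzᵢKᵢ = 1.4670 > 1 and Σzᵢ/Kᵢ = 1.0493 > 1, so g(0) = 0.4670 > 0 and g(1) = -0.0493 < 0.
Newton iteration, ψ⁰ = 0.37:
  ψ = 0.3700: g = 0.20444, g' = -0.5119 → ψ = 0.7694
  ψ = 0.7694: g = 0.03487, g' = -0.3719 → ψ = 0.8632
  ψ = 0.8632: g = 0.00043, g' = -0.3639 → ψ = 0.8643
Converged at ψ = 0.8643.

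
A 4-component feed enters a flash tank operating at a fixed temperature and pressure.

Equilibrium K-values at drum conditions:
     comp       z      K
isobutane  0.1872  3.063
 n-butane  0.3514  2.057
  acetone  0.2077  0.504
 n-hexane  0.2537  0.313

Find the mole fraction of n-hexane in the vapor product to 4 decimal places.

y_n-hexane = 0.1265

Let ψ = V/F and solve Σ zᵢ(Kᵢ−1)/(1+ψ(Kᵢ−1)) = 0.
Check two-phase: ΣzᵢKᵢ = 1.4803 > 1 and Σzᵢ/Kᵢ = 1.4546 > 1, so g(0) = 0.4803 > 0 and g(1) = -0.4546 < 0.
Iterate (Newton) starting at ψ = 0.5:
  ψ = 0.5000: g = 0.03063, g' = -0.7293 → ψ = 0.5420
  ψ = 0.5420: g = -0.00011, g' = -0.7358 → ψ = 0.5418
Converged at ψ = 0.5418.
Compositions from xᵢ = zᵢ/(1+ψ(Kᵢ−1)), yᵢ = Kᵢxᵢ:
  isobutane: x = 0.0884, y = 0.2707
  n-butane: x = 0.2234, y = 0.4596
  acetone: x = 0.2840, y = 0.1432
  n-hexane: x = 0.4041, y = 0.1265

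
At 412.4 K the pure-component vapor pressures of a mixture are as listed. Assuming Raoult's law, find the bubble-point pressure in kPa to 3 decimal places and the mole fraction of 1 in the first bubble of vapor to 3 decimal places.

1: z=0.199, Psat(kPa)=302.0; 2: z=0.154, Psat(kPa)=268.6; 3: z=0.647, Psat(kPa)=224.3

Pbub = 246.585 kPa, y_1 = 0.244

At the bubble point ψ → 0, so ΣzᵢKᵢ = 1 with Kᵢ = Pᵢˢᵃᵗ/P ⇒ P = ΣzᵢPᵢˢᵃᵗ.
P = 0.199·302.0 + 0.154·268.6 + 0.647·224.3 = 246.585 kPa
yᵢ = zᵢPᵢˢᵃᵗ/P ⇒ y_1 = 0.199·302.0/246.585 = 0.244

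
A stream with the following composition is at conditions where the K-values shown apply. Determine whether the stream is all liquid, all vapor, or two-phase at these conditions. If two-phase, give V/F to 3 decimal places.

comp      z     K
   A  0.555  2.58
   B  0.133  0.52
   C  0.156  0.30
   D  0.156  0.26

two-phase, V/F = 0.561

ΣzᵢKᵢ = 1.588; Σzᵢ/Kᵢ = 1.591.
Both exceed 1, so a two-phase solution exists.
Material balance + equilibrium reduce to Σ zᵢ(Kᵢ−1)/(1+ψ(Kᵢ−1)) = 0.
Newton iteration, ψ⁰ = 0.35:
  ψ = 0.350: g = 0.1875, g' = -0.908 → ψ = 0.556
  ψ = 0.556: g = 0.0045, g' = -0.901 → ψ = 0.561
Converged at ψ = 0.561.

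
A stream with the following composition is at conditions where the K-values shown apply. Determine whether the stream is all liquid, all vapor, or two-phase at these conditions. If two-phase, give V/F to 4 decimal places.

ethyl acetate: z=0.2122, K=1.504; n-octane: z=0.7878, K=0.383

ΣzᵢKᵢ = 0.6209; Σzᵢ/Kᵢ = 2.1980.
Since ΣzᵢKᵢ < 1 the mixture is below its bubble point — single liquid phase.

all liquid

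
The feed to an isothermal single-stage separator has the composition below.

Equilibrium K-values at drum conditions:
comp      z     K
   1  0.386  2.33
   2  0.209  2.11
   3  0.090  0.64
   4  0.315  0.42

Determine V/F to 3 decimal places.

V/F = 0.776

Rachford–Rice: g(V/F) = Σ zᵢ(Kᵢ−1)/(1+V/F(Kᵢ−1)) = 0.
g(0) = ΣzᵢKᵢ − 1 = 0.530 and g(1) = 1 − Σzᵢ/Kᵢ = -0.155, so a root lies in (0, 1).
Newton iteration, V/F⁰ = 0.42:
  V/F = 0.420: g = 0.2079, g' = -0.602 → V/F = 0.765
  V/F = 0.765: g = 0.0067, g' = -0.608 → V/F = 0.776
Converged at V/F = 0.776.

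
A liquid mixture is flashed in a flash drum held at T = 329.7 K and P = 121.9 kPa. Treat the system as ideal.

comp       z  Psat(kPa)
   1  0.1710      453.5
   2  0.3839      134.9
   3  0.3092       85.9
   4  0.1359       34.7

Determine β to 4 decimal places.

β = 0.4490

Raoult's law: Kᵢ = Pᵢˢᵃᵗ/P = Pᵢˢᵃᵗ/121.9.
  K_1 = 453.5/121.9 = 3.720263, K_2 = 134.9/121.9 = 1.106645, K_3 = 85.9/121.9 = 0.704676, K_4 = 34.7/121.9 = 0.284660
Let β = V/F and solve Σ zᵢ(Kᵢ−1)/(1+β(Kᵢ−1)) = 0.
Feasibility: ΣzᵢKᵢ = 1.3176, Σzᵢ/Kᵢ = 1.3091 — both > 1, two phases present.
Newton–Raphson from β = 0.5:
  β = 0.5000: g = -0.02252, g' = -0.4368 → β = 0.4484
  β = 0.4484: g = 0.00024, g' = -0.4473 → β = 0.4490
Converged at β = 0.4490.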